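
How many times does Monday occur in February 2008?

February 2008 has 29 days and begins on Friday.
The first Monday is February 4.
Mondays fall on 4, 11, 18, 25 — that's 4.

4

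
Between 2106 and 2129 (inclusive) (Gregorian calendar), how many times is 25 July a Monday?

Track 25 July's weekday year by year (advancing +1, or +2 across a Feb 29):
  2106: Sun  2107: Mon (+1) ✓  2108: Wed (+2)  2109: Thu (+1)  2110: Fri (+1)
  2111: Sat (+1)  2112: Mon (+2) ✓  2113: Tue (+1)  2114: Wed (+1)  2115: Thu (+1)
  2116: Sat (+2)  2117: Sun (+1)  2118: Mon (+1) ✓  2119: Tue (+1)  2120: Thu (+2)
  2121: Fri (+1)  2122: Sat (+1)  2123: Sun (+1)  2124: Tue (+2)  2125: Wed (+1)
  2126: Thu (+1)  2127: Fri (+1)  2128: Sun (+2)  2129: Mon (+1) ✓
Monday years: 2107, 2112, 2118, 2129 — 4 in total.

4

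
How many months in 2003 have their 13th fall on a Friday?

Check the 13th of each month of 2003: Jan 13: Mon, Feb 13: Thu, Mar 13: Thu, Apr 13: Sun, May 13: Tue, Jun 13: Fri, Jul 13: Sun, Aug 13: Wed, Sep 13: Sat, Oct 13: Mon, Nov 13: Thu, Dec 13: Sat.
Friday occurs in June — 1 month.

1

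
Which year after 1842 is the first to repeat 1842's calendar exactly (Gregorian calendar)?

Two years share a calendar iff Jan 1 falls on the same weekday and both are leap or both are common. 1842: Jan 1 is Saturday, common year.
1843: Jan 1 Sunday, common
1844: Jan 1 Monday, leap
1845: Jan 1 Wednesday, common
1846: Jan 1 Thursday, common
1847: Jan 1 Friday, common
1848: Jan 1 Saturday, leap
1849: Jan 1 Monday, common
1850: Jan 1 Tuesday, common
1851: Jan 1 Wednesday, common
1852: Jan 1 Thursday, leap
1853: Jan 1 Saturday, common
1853 matches on both conditions.

1853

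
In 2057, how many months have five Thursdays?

A month of length L has five Thursdays iff its first Thursday is on day ≤ L−28 (so day 1–3 in a 31-day month, 1–2 in a 30-day month, day 1 in a leap February).
Checking each month of 2057: Jan starts Mon (31d); Feb starts Thu (28d); Mar starts Thu (31d) ✓; Apr starts Sun (30d); May starts Tue (31d) ✓; Jun starts Fri (30d); Jul starts Sun (31d); Aug starts Wed (31d) ✓; Sep starts Sat (30d); Oct starts Mon (31d); Nov starts Thu (30d) ✓; Dec starts Sat (31d).
Five-Thursday months: March, May, August, November → 4.

4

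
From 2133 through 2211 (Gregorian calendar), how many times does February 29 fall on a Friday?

2

Leap years in 2133–2211: 18 of them.
Feb 29 weekday advances by 5 (mod 7) from one leap year to the next four years later (or differs when a century non-leap intervenes).
Leap-day weekdays: 2136:Wed 2140:Mon 2144:Sat 2148:Thu 2152:Tue 2156:Sun 2160:Fri✓ 2164:Wed 2168:Mon 2172:Sat 2176:Thu 2180:Tue 2184:Sun 2188:Fri✓ 2192:Wed 2196:Mon 2204:Wed 2208:Mon
Friday: 2160, 2188 → 2.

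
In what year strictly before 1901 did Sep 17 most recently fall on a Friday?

From one year to the next, a fixed date's weekday advances by 1, or by 2 when a Feb 29 lies between the two dates.
1901: September 17 is Tuesday.
1900: Monday (−1)
1899: Sunday (−1)
1898: Saturday (−1)
1897: Friday (−1)
Sep 17 falls on a Friday in 1897.

1897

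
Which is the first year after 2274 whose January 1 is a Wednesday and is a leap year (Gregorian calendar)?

2296

Jan 1 advances by 2 weekdays after a leap year and by 1 after a common year.
2274: Jan 1 is Thursday.
2275: Friday
2276: Saturday (leap)
2277: Monday
2278: Tuesday
2279: Wednesday
2280: Thursday (leap)
2281: Saturday
2282: Sunday
2283: Monday
2284: Tuesday (leap)
2285: Thursday
2286: Friday
2287: Saturday
2288: Sunday (leap)
2289: Tuesday
2290: Wednesday
2291: Thursday
2292: Friday (leap)
2293: Sunday
2294: Monday
2295: Tuesday
2296: Wednesday (leap)
2296 begins on a Wednesday and is a leap year.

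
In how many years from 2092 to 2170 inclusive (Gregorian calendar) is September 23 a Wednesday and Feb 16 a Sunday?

Check each year's weekday for September 23 and Feb 16:
  2092: Tue/Sat  2093: Wed/Mon  2094: Thu/Tue  2095: Fri/Wed  2096: Sun/Thu  2097: Mon/Sat  2098: Tue/Sun  2099: Wed/Mon  2100: Thu/Tue  2101: Fri/Wed  2102: Sat/Thu  2103: Sun/Fri  2104: Tue/Sat  2105: Wed/Mon  …(51 more)…  2157: Fri/Wed  2158: Sat/Thu  2159: Sun/Fri  2160: Tue/Sat  2161: Wed/Mon  2162: Thu/Tue  2163: Fri/Wed  2164: Sun/Thu  2165: Mon/Sat  2166: Tue/Sun  2167: Wed/Mon  2168: Fri/Tue  2169: Sat/Thu  2170: Sun/Fri
Both conditions hold in: 2116, 2144 — 2.

2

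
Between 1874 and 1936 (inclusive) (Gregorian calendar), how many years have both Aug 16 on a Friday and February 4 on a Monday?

Check each year's weekday for Aug 16 and February 4:
  1874: Sun/Wed  1875: Mon/Thu  1876: Wed/Fri  1877: Thu/Sun  1878: Fri/Mon ✓  1879: Sat/Tue  1880: Mon/Wed  1881: Tue/Fri  1882: Wed/Sat  1883: Thu/Sun  1884: Sat/Mon  1885: Sun/Wed  1886: Mon/Thu  1887: Tue/Fri  …(35 more)…  1923: Thu/Sun  1924: Sat/Mon  1925: Sun/Wed  1926: Mon/Thu  1927: Tue/Fri  1928: Thu/Sat  1929: Fri/Mon ✓  1930: Sat/Tue  1931: Sun/Wed  1932: Tue/Thu  1933: Wed/Sat  1934: Thu/Sun  1935: Fri/Mon ✓  1936: Sun/Tue
Both conditions hold in: 1878, 1889, 1895, 1901, 1907, 1918, 1929, 1935 — 8.

8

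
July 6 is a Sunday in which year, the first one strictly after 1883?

1884

From one year to the next, a fixed date's weekday advances by 1, or by 2 when a Feb 29 lies between the two dates.
1883: July 6 is Friday.
1884: Sunday (+2)
July 6 falls on a Sunday in 1884.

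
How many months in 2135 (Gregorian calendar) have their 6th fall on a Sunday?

3

Check the 6th of each month of 2135: Jan 6: Thu, Feb 6: Sun, Mar 6: Sun, Apr 6: Wed, May 6: Fri, Jun 6: Mon, Jul 6: Wed, Aug 6: Sat, Sep 6: Tue, Oct 6: Thu, Nov 6: Sun, Dec 6: Tue.
Sunday occurs in February, March, November — 3 months.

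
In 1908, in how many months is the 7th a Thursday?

Check the 7th of each month of 1908: Jan 7: Tue, Feb 7: Fri, Mar 7: Sat, Apr 7: Tue, May 7: Thu, Jun 7: Sun, Jul 7: Tue, Aug 7: Fri, Sep 7: Mon, Oct 7: Wed, Nov 7: Sat, Dec 7: Mon.
Thursday occurs in May — 1 month.

1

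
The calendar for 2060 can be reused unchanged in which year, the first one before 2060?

2032

Two years share a calendar iff Jan 1 falls on the same weekday and both are leap or both are common. 2060: Jan 1 is Thursday, leap year.
2059: Jan 1 Wednesday, common
2058: Jan 1 Tuesday, common
2057: Jan 1 Monday, common
2056: Jan 1 Saturday, leap
2055: Jan 1 Friday, common
2054: Jan 1 Thursday, common
2053: Jan 1 Wednesday, common
2052: Jan 1 Monday, leap
2051: Jan 1 Sunday, common
2050: Jan 1 Saturday, common
2049: Jan 1 Friday, common
2048: Jan 1 Wednesday, leap
2047: Jan 1 Tuesday, common
2046: Jan 1 Monday, common
2045: Jan 1 Sunday, common
2044: Jan 1 Friday, leap
2043: Jan 1 Thursday, common
2042: Jan 1 Wednesday, common
2041: Jan 1 Tuesday, common
2040: Jan 1 Sunday, leap
2039: Jan 1 Saturday, common
2038: Jan 1 Friday, common
2037: Jan 1 Thursday, common
2036: Jan 1 Tuesday, leap
2035: Jan 1 Monday, common
2034: Jan 1 Sunday, common
2033: Jan 1 Saturday, common
2032: Jan 1 Thursday, leap
2032 matches on both conditions.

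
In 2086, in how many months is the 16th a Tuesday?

2

Check the 16th of each month of 2086: Jan 16: Wed, Feb 16: Sat, Mar 16: Sat, Apr 16: Tue, May 16: Thu, Jun 16: Sun, Jul 16: Tue, Aug 16: Fri, Sep 16: Mon, Oct 16: Wed, Nov 16: Sat, Dec 16: Mon.
Tuesday occurs in April, July — 2 months.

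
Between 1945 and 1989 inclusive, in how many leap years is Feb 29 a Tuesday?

1

Leap years in 1945–1989: 11 of them.
Feb 29 weekday advances by 5 (mod 7) from one leap year to the next four years later (or differs when a century non-leap intervenes).
Leap-day weekdays: 1948:Sun 1952:Fri 1956:Wed 1960:Mon 1964:Sat 1968:Thu 1972:Tue✓ 1976:Sun 1980:Fri 1984:Wed 1988:Mon
Tuesday: 1972 → 1.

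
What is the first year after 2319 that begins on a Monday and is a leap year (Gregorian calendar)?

2340

Jan 1 advances by 2 weekdays after a leap year and by 1 after a common year.
2319: Jan 1 is Wednesday.
2320: Thursday (leap)
2321: Saturday
2322: Sunday
2323: Monday
2324: Tuesday (leap)
2325: Thursday
2326: Friday
2327: Saturday
2328: Sunday (leap)
2329: Tuesday
2330: Wednesday
2331: Thursday
2332: Friday (leap)
2333: Sunday
2334: Monday
2335: Tuesday
2336: Wednesday (leap)
2337: Friday
2338: Saturday
2339: Sunday
2340: Monday (leap)
2340 begins on a Monday and is a leap year.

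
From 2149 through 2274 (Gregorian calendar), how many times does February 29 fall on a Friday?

Leap years in 2149–2274: 30 of them.
Feb 29 weekday advances by 5 (mod 7) from one leap year to the next four years later (or differs when a century non-leap intervenes).
Leap-day weekdays: 2152:Tue 2156:Sun 2160:Fri✓ 2164:Wed 2168:Mon 2172:Sat 2176:Thu 2180:Tue 2184:Sun 2188:Fri✓ 2192:Wed 2196:Mon 2204:Wed …(4 more)… 2224:Sun 2228:Fri✓ 2232:Wed 2236:Mon 2240:Sat 2244:Thu 2248:Tue 2252:Sun 2256:Fri✓ 2260:Wed 2264:Mon 2268:Sat 2272:Thu
Friday: 2160, 2188, 2228, 2256 → 4.

4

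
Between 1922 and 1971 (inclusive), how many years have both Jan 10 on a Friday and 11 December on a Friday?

2

Check each year's weekday for Jan 10 and 11 December:
  1922: Tue/Mon  1923: Wed/Tue  1924: Thu/Thu  1925: Sat/Fri  1926: Sun/Sat  1927: Mon/Sun  1928: Tue/Tue  1929: Thu/Wed  1930: Fri/Thu  1931: Sat/Fri  1932: Sun/Sun  1933: Tue/Mon  1934: Wed/Tue  1935: Thu/Wed  …(22 more)…  1958: Fri/Thu  1959: Sat/Fri  1960: Sun/Sun  1961: Tue/Mon  1962: Wed/Tue  1963: Thu/Wed  1964: Fri/Fri ✓  1965: Sun/Sat  1966: Mon/Sun  1967: Tue/Mon  1968: Wed/Wed  1969: Fri/Thu  1970: Sat/Fri  1971: Sun/Sat
Both conditions hold in: 1936, 1964 — 2.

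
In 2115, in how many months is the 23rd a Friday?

Check the 23rd of each month of 2115: Jan 23: Wed, Feb 23: Sat, Mar 23: Sat, Apr 23: Tue, May 23: Thu, Jun 23: Sun, Jul 23: Tue, Aug 23: Fri, Sep 23: Mon, Oct 23: Wed, Nov 23: Sat, Dec 23: Mon.
Friday occurs in August — 1 month.

1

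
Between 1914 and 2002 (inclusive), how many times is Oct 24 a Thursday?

13

Track Oct 24's weekday year by year (advancing +1, or +2 across a Feb 29):
  1914: Sat  1915: Sun (+1)  1916: Tue (+2)  1917: Wed (+1)  1918: Thu (+1) ✓
  1919: Fri (+1)  1920: Sun (+2)  1921: Mon (+1)  1922: Tue (+1)  1923: Wed (+1)
  1924: Fri (+2)  1925: Sat (+1)  1926: Sun (+1)  1927: Mon (+1)  … (61 more years) …
  1989: Tue (+1)  1990: Wed (+1)  1991: Thu (+1) ✓  1992: Sat (+2)  1993: Sun (+1)
  1994: Mon (+1)  1995: Tue (+1)  1996: Thu (+2) ✓  1997: Fri (+1)  1998: Sat (+1)
  1999: Sun (+1)  2000: Tue (+2)  2001: Wed (+1)  2002: Thu (+1) ✓
Thursday years: 1918, 1929, 1935, 1940, 1946, 1957, 1963, 1968, 1974, 1985, 1991, 1996, 2002 — 13 in total.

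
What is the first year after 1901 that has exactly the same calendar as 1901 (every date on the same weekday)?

1907

Two years share a calendar iff Jan 1 falls on the same weekday and both are leap or both are common. 1901: Jan 1 is Tuesday, common year.
1902: Jan 1 Wednesday, common
1903: Jan 1 Thursday, common
1904: Jan 1 Friday, leap
1905: Jan 1 Sunday, common
1906: Jan 1 Monday, common
1907: Jan 1 Tuesday, common
1907 matches on both conditions.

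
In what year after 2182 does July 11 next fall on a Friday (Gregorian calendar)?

From one year to the next, a fixed date's weekday advances by 1, or by 2 when a Feb 29 lies between the two dates.
2182: July 11 is Thursday.
2183: Friday (+1)
July 11 falls on a Friday in 2183.

2183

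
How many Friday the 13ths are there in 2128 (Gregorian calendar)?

2

Check the 13th of each month of 2128: Jan 13: Tue, Feb 13: Fri, Mar 13: Sat, Apr 13: Tue, May 13: Thu, Jun 13: Sun, Jul 13: Tue, Aug 13: Fri, Sep 13: Mon, Oct 13: Wed, Nov 13: Sat, Dec 13: Mon.
Friday occurs in February, August — 2 months.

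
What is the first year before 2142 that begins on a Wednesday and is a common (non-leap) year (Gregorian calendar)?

2138

Jan 1 advances by 2 weekdays after a leap year and by 1 after a common year.
2142: Jan 1 is Monday.
2141: Sunday
2140: Friday (leap)
2139: Thursday
2138: Wednesday
2138 begins on a Wednesday and is a common year.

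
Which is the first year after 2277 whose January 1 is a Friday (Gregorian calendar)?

2286

Jan 1 advances by 2 weekdays after a leap year and by 1 after a common year.
2277: Jan 1 is Monday.
2278: Tuesday
2279: Wednesday
2280: Thursday (leap)
2281: Saturday
2282: Sunday
2283: Monday
2284: Tuesday (leap)
2285: Thursday
2286: Friday
2286 begins on a Friday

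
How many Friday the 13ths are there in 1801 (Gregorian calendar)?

Check the 13th of each month of 1801: Jan 13: Tue, Feb 13: Fri, Mar 13: Fri, Apr 13: Mon, May 13: Wed, Jun 13: Sat, Jul 13: Mon, Aug 13: Thu, Sep 13: Sun, Oct 13: Tue, Nov 13: Fri, Dec 13: Sun.
Friday occurs in February, March, November — 3 months.

3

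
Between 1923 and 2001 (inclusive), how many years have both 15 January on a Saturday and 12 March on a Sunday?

Check each year's weekday for 15 January and 12 March:
  1923: Mon/Mon  1924: Tue/Wed  1925: Thu/Thu  1926: Fri/Fri  1927: Sat/Sat  1928: Sun/Mon  1929: Tue/Tue  1930: Wed/Wed  1931: Thu/Thu  1932: Fri/Sat  1933: Sun/Sun  1934: Mon/Mon  1935: Tue/Tue  1936: Wed/Thu  …(51 more)…  1988: Fri/Sat  1989: Sun/Sun  1990: Mon/Mon  1991: Tue/Tue  1992: Wed/Thu  1993: Fri/Fri  1994: Sat/Sat  1995: Sun/Sun  1996: Mon/Tue  1997: Wed/Wed  1998: Thu/Thu  1999: Fri/Fri  2000: Sat/Sun ✓  2001: Mon/Mon
Both conditions hold in: 1944, 1972, 2000 — 3.

3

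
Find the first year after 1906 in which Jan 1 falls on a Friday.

1909

Jan 1 advances by 2 weekdays after a leap year and by 1 after a common year.
1906: Jan 1 is Monday.
1907: Tuesday
1908: Wednesday (leap)
1909: Friday
1909 begins on a Friday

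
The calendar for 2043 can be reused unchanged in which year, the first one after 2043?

Two years share a calendar iff Jan 1 falls on the same weekday and both are leap or both are common. 2043: Jan 1 is Thursday, common year.
2044: Jan 1 Friday, leap
2045: Jan 1 Sunday, common
2046: Jan 1 Monday, common
2047: Jan 1 Tuesday, common
2048: Jan 1 Wednesday, leap
2049: Jan 1 Friday, common
2050: Jan 1 Saturday, common
2051: Jan 1 Sunday, common
2052: Jan 1 Monday, leap
2053: Jan 1 Wednesday, common
2054: Jan 1 Thursday, common
2054 matches on both conditions.

2054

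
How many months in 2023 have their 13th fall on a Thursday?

Check the 13th of each month of 2023: Jan 13: Fri, Feb 13: Mon, Mar 13: Mon, Apr 13: Thu, May 13: Sat, Jun 13: Tue, Jul 13: Thu, Aug 13: Sun, Sep 13: Wed, Oct 13: Fri, Nov 13: Mon, Dec 13: Wed.
Thursday occurs in April, July — 2 months.

2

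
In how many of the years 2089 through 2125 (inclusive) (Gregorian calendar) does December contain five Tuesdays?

December has 31 days; it has five Tuesdays when Tuesday falls among the first (month-length − 28) days — i.e. when December 1 is one of Tuesday/Monday/Sunday.
December 1 by year: 2089:Thu 2090:Fri 2091:Sat 2092:Mon✓ 2093:Tue✓ 2094:Wed 2095:Thu 2096:Sat 2097:Sun✓ 2098:Mon✓ 2099:Tue✓ 2100:Wed 2101:Thu 2102:Fri 2103:Sat …(7 more)… 2111:Tue✓ 2112:Thu 2113:Fri 2114:Sat 2115:Sun✓ 2116:Tue✓ 2117:Wed 2118:Thu 2119:Fri 2120:Sun✓ 2121:Mon✓ 2122:Tue✓ 2123:Wed 2124:Fri 2125:Sat
Years with five Tuesdays: 2092, 2093, 2097, 2098, 2099, 2104, 2105, 2109, 2110, 2111, 2115, 2116, 2120, 2121, 2122 → 15.

15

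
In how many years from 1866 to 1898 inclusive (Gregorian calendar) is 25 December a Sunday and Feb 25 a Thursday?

Check each year's weekday for 25 December and Feb 25:
  1866: Tue/Sun  1867: Wed/Mon  1868: Fri/Tue  1869: Sat/Thu  1870: Sun/Fri  1871: Mon/Sat  1872: Wed/Sun  1873: Thu/Tue  1874: Fri/Wed  1875: Sat/Thu  1876: Mon/Fri  1877: Tue/Sun  1878: Wed/Mon  1879: Thu/Tue  …(5 more)…  1885: Fri/Wed  1886: Sat/Thu  1887: Sun/Fri  1888: Tue/Sat  1889: Wed/Mon  1890: Thu/Tue  1891: Fri/Wed  1892: Sun/Thu ✓  1893: Mon/Sat  1894: Tue/Sun  1895: Wed/Mon  1896: Fri/Tue  1897: Sat/Thu  1898: Sun/Fri
Both conditions hold in: 1892 — 1.

1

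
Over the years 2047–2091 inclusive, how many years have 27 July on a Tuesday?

7

Track 27 July's weekday year by year (advancing +1, or +2 across a Feb 29):
  2047: Sat  2048: Mon (+2)  2049: Tue (+1) ✓  2050: Wed (+1)  2051: Thu (+1)
  2052: Sat (+2)  2053: Sun (+1)  2054: Mon (+1)  2055: Tue (+1) ✓  2056: Thu (+2)
  2057: Fri (+1)  2058: Sat (+1)  2059: Sun (+1)  2060: Tue (+2) ✓  … (17 more years) …
  2078: Wed (+1)  2079: Thu (+1)  2080: Sat (+2)  2081: Sun (+1)  2082: Mon (+1)
  2083: Tue (+1) ✓  2084: Thu (+2)  2085: Fri (+1)  2086: Sat (+1)  2087: Sun (+1)
  2088: Tue (+2) ✓  2089: Wed (+1)  2090: Thu (+1)  2091: Fri (+1)
Tuesday years: 2049, 2055, 2060, 2066, 2077, 2083, 2088 — 7 in total.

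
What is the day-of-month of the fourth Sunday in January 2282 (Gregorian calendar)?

January 1, 2282 is a Sunday, so the first Sunday is the 1st.
The fourth Sunday is 1 + 21 = 22.

22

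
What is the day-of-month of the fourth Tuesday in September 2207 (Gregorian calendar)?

22

September 1, 2207 is a Tuesday, so the first Tuesday is the 1st.
The fourth Tuesday is 1 + 21 = 22.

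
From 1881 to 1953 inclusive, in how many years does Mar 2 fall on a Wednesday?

Track Mar 2's weekday year by year (advancing +1, or +2 across a Feb 29):
  1881: Wed ✓  1882: Thu (+1)  1883: Fri (+1)  1884: Sun (+2)  1885: Mon (+1)
  1886: Tue (+1)  1887: Wed (+1) ✓  1888: Fri (+2)  1889: Sat (+1)  1890: Sun (+1)
  1891: Mon (+1)  1892: Wed (+2) ✓  1893: Thu (+1)  1894: Fri (+1)  … (45 more years) …
  1940: Sat (+2)  1941: Sun (+1)  1942: Mon (+1)  1943: Tue (+1)  1944: Thu (+2)
  1945: Fri (+1)  1946: Sat (+1)  1947: Sun (+1)  1948: Tue (+2)  1949: Wed (+1) ✓
  1950: Thu (+1)  1951: Fri (+1)  1952: Sun (+2)  1953: Mon (+1)
Wednesday years: 1881, 1887, 1892, 1898, 1904, 1910, 1921, 1927, 1932, 1938, 1949 — 11 in total.

11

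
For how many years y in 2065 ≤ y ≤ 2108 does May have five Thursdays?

May has 31 days; it has five Thursdays when Thursday falls among the first (month-length − 28) days — i.e. when May 1 is one of Thursday/Wednesday/Tuesday.
May 1 by year: 2065:Fri 2066:Sat 2067:Sun 2068:Tue✓ 2069:Wed✓ 2070:Thu✓ 2071:Fri 2072:Sun 2073:Mon 2074:Tue✓ 2075:Wed✓ 2076:Fri 2077:Sat 2078:Sun 2079:Mon …(14 more)… 2094:Sat 2095:Sun 2096:Tue✓ 2097:Wed✓ 2098:Thu✓ 2099:Fri 2100:Sat 2101:Sun 2102:Mon 2103:Tue✓ 2104:Thu✓ 2105:Fri 2106:Sat 2107:Sun 2108:Tue✓
Years with five Thursdays: 2068, 2069, 2070, 2074, 2075, 2080, 2081, 2085, 2086, 2087, 2091, 2092, 2096, 2097, 2098, 2103, 2104, 2108 → 18.

18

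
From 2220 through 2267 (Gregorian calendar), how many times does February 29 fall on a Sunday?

Leap years in 2220–2267: 12 of them.
Feb 29 weekday advances by 5 (mod 7) from one leap year to the next four years later (or differs when a century non-leap intervenes).
Leap-day weekdays: 2220:Tue 2224:Sun✓ 2228:Fri 2232:Wed 2236:Mon 2240:Sat 2244:Thu 2248:Tue 2252:Sun✓ 2256:Fri 2260:Wed 2264:Mon
Sunday: 2224, 2252 → 2.

2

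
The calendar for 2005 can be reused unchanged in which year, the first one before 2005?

1994

Two years share a calendar iff Jan 1 falls on the same weekday and both are leap or both are common. 2005: Jan 1 is Saturday, common year.
2004: Jan 1 Thursday, leap
2003: Jan 1 Wednesday, common
2002: Jan 1 Tuesday, common
2001: Jan 1 Monday, common
2000: Jan 1 Saturday, leap
1999: Jan 1 Friday, common
1998: Jan 1 Thursday, common
1997: Jan 1 Wednesday, common
1996: Jan 1 Monday, leap
1995: Jan 1 Sunday, common
1994: Jan 1 Saturday, common
1994 matches on both conditions.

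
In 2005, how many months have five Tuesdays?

A month of length L has five Tuesdays iff its first Tuesday is on day ≤ L−28 (so day 1–3 in a 31-day month, 1–2 in a 30-day month, day 1 in a leap February).
Checking each month of 2005: Jan starts Sat (31d); Feb starts Tue (28d); Mar starts Tue (31d) ✓; Apr starts Fri (30d); May starts Sun (31d) ✓; Jun starts Wed (30d); Jul starts Fri (31d); Aug starts Mon (31d) ✓; Sep starts Thu (30d); Oct starts Sat (31d); Nov starts Tue (30d) ✓; Dec starts Thu (31d).
Five-Tuesday months: March, May, August, November → 4.

4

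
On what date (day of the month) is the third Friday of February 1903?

20

February 1, 1903 is a Sunday, so the first Friday is the 6th.
The third Friday is 6 + 14 = 20.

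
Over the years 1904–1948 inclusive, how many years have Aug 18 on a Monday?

Track Aug 18's weekday year by year (advancing +1, or +2 across a Feb 29):
  1904: Thu  1905: Fri (+1)  1906: Sat (+1)  1907: Sun (+1)  1908: Tue (+2)
  1909: Wed (+1)  1910: Thu (+1)  1911: Fri (+1)  1912: Sun (+2)  1913: Mon (+1) ✓
  1914: Tue (+1)  1915: Wed (+1)  1916: Fri (+2)  1917: Sat (+1)  … (17 more years) …
  1935: Sun (+1)  1936: Tue (+2)  1937: Wed (+1)  1938: Thu (+1)  1939: Fri (+1)
  1940: Sun (+2)  1941: Mon (+1) ✓  1942: Tue (+1)  1943: Wed (+1)  1944: Fri (+2)
  1945: Sat (+1)  1946: Sun (+1)  1947: Mon (+1) ✓  1948: Wed (+2)
Monday years: 1913, 1919, 1924, 1930, 1941, 1947 — 6 in total.

6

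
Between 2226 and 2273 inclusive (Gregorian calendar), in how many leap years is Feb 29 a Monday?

2

Leap years in 2226–2273: 12 of them.
Feb 29 weekday advances by 5 (mod 7) from one leap year to the next four years later (or differs when a century non-leap intervenes).
Leap-day weekdays: 2228:Fri 2232:Wed 2236:Mon✓ 2240:Sat 2244:Thu 2248:Tue 2252:Sun 2256:Fri 2260:Wed 2264:Mon✓ 2268:Sat 2272:Thu
Monday: 2236, 2264 → 2.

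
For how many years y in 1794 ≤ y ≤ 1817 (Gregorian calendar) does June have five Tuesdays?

6

June has 30 days; it has five Tuesdays when Tuesday falls among the first (month-length − 28) days — i.e. when June 1 is one of Tuesday/Monday.
June 1 by year: 1794:Sun 1795:Mon✓ 1796:Wed 1797:Thu 1798:Fri 1799:Sat 1800:Sun 1801:Mon✓ 1802:Tue✓ 1803:Wed 1804:Fri 1805:Sat 1806:Sun 1807:Mon✓ 1808:Wed 1809:Thu 1810:Fri 1811:Sat 1812:Mon✓ 1813:Tue✓ 1814:Wed 1815:Thu 1816:Sat 1817:Sun
Years with five Tuesdays: 1795, 1801, 1802, 1807, 1812, 1813 → 6.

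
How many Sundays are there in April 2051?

5

April 2051 has 30 days and begins on Saturday.
The first Sunday is April 2.
Sundays fall on 2, 9, 16, 23, 30 — that's 5.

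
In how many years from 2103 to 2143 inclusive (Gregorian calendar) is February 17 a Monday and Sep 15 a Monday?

4

Check each year's weekday for February 17 and Sep 15:
  2103: Sat/Sat  2104: Sun/Mon  2105: Tue/Tue  2106: Wed/Wed  2107: Thu/Thu  2108: Fri/Sat  2109: Sun/Sun  2110: Mon/Mon ✓  2111: Tue/Tue  2112: Wed/Thu  2113: Fri/Fri  2114: Sat/Sat  2115: Sun/Sun  2116: Mon/Tue  …(13 more)…  2130: Fri/Fri  2131: Sat/Sat  2132: Sun/Mon  2133: Tue/Tue  2134: Wed/Wed  2135: Thu/Thu  2136: Fri/Sat  2137: Sun/Sun  2138: Mon/Mon ✓  2139: Tue/Tue  2140: Wed/Thu  2141: Fri/Fri  2142: Sat/Sat  2143: Sun/Sun
Both conditions hold in: 2110, 2121, 2127, 2138 — 4.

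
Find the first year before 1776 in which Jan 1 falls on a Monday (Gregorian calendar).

1770

Jan 1 advances by 2 weekdays after a leap year and by 1 after a common year.
1776: Jan 1 is Monday (leap).
1775: Sunday
1774: Saturday
1773: Friday
1772: Wednesday (leap)
1771: Tuesday
1770: Monday
1770 begins on a Monday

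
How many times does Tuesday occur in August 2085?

August 2085 has 31 days and begins on Wednesday.
The first Tuesday is August 7.
Tuesdays fall on 7, 14, 21, 28 — that's 4.

4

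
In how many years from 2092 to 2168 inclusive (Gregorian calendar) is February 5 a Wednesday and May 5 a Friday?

Check each year's weekday for February 5 and May 5:
  2092: Tue/Mon  2093: Thu/Tue  2094: Fri/Wed  2095: Sat/Thu  2096: Sun/Sat  2097: Tue/Sun  2098: Wed/Mon  2099: Thu/Tue  2100: Fri/Wed  2101: Sat/Thu  2102: Sun/Fri  2103: Mon/Sat  2104: Tue/Mon  2105: Thu/Tue  …(49 more)…  2155: Wed/Mon  2156: Thu/Wed  2157: Sat/Thu  2158: Sun/Fri  2159: Mon/Sat  2160: Tue/Mon  2161: Thu/Tue  2162: Fri/Wed  2163: Sat/Thu  2164: Sun/Sat  2165: Tue/Sun  2166: Wed/Mon  2167: Thu/Tue  2168: Fri/Thu
Both conditions hold in: no year — 0.

0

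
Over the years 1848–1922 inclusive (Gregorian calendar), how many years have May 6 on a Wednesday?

Track May 6's weekday year by year (advancing +1, or +2 across a Feb 29):
  1848: Sat  1849: Sun (+1)  1850: Mon (+1)  1851: Tue (+1)  1852: Thu (+2)
  1853: Fri (+1)  1854: Sat (+1)  1855: Sun (+1)  1856: Tue (+2)  1857: Wed (+1) ✓
  1858: Thu (+1)  1859: Fri (+1)  1860: Sun (+2)  1861: Mon (+1)  … (47 more years) …
  1909: Thu (+1)  1910: Fri (+1)  1911: Sat (+1)  1912: Mon (+2)  1913: Tue (+1)
  1914: Wed (+1) ✓  1915: Thu (+1)  1916: Sat (+2)  1917: Sun (+1)  1918: Mon (+1)
  1919: Tue (+1)  1920: Thu (+2)  1921: Fri (+1)  1922: Sat (+1)
Wednesday years: 1857, 1863, 1868, 1874, 1885, 1891, 1896, 1903, 1908, 1914 — 10 in total.

10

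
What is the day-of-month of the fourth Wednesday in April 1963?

24

April 1, 1963 is a Monday, so the first Wednesday is the 3rd.
The fourth Wednesday is 3 + 21 = 24.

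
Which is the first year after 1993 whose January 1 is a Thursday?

Jan 1 advances by 2 weekdays after a leap year and by 1 after a common year.
1993: Jan 1 is Friday.
1994: Saturday
1995: Sunday
1996: Monday (leap)
1997: Wednesday
1998: Thursday
1998 begins on a Thursday

1998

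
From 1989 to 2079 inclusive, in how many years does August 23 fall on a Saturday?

Track August 23's weekday year by year (advancing +1, or +2 across a Feb 29):
  1989: Wed  1990: Thu (+1)  1991: Fri (+1)  1992: Sun (+2)  1993: Mon (+1)
  1994: Tue (+1)  1995: Wed (+1)  1996: Fri (+2)  1997: Sat (+1) ✓  1998: Sun (+1)
  1999: Mon (+1)  2000: Wed (+2)  2001: Thu (+1)  2002: Fri (+1)  … (63 more years) …
  2066: Mon (+1)  2067: Tue (+1)  2068: Thu (+2)  2069: Fri (+1)  2070: Sat (+1) ✓
  2071: Sun (+1)  2072: Tue (+2)  2073: Wed (+1)  2074: Thu (+1)  2075: Fri (+1)
  2076: Sun (+2)  2077: Mon (+1)  2078: Tue (+1)  2079: Wed (+1)
Saturday years: 1997, 2003, 2008, 2014, 2025, 2031, 2036, 2042, 2053, 2059, 2064, 2070 — 12 in total.

12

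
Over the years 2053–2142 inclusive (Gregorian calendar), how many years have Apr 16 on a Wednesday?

Track Apr 16's weekday year by year (advancing +1, or +2 across a Feb 29):
  2053: Wed ✓  2054: Thu (+1)  2055: Fri (+1)  2056: Sun (+2)  2057: Mon (+1)
  2058: Tue (+1)  2059: Wed (+1) ✓  2060: Fri (+2)  2061: Sat (+1)  2062: Sun (+1)
  2063: Mon (+1)  2064: Wed (+2) ✓  2065: Thu (+1)  2066: Fri (+1)  … (62 more years) …
  2129: Sat (+1)  2130: Sun (+1)  2131: Mon (+1)  2132: Wed (+2) ✓  2133: Thu (+1)
  2134: Fri (+1)  2135: Sat (+1)  2136: Mon (+2)  2137: Tue (+1)  2138: Wed (+1) ✓
  2139: Thu (+1)  2140: Sat (+2)  2141: Sun (+1)  2142: Mon (+1)
Wednesday years: 2053, 2059, 2064, 2070, 2081, 2087, 2092, 2098, 2104, 2110, 2121, 2127, 2132, 2138 — 14 in total.

14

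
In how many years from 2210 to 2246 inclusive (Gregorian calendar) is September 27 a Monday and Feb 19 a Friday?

Check each year's weekday for September 27 and Feb 19:
  2210: Thu/Mon  2211: Fri/Tue  2212: Sun/Wed  2213: Mon/Fri ✓  2214: Tue/Sat  2215: Wed/Sun  2216: Fri/Mon  2217: Sat/Wed  2218: Sun/Thu  2219: Mon/Fri ✓  2220: Wed/Sat  2221: Thu/Mon  2222: Fri/Tue  2223: Sat/Wed  …(9 more)…  2233: Fri/Tue  2234: Sat/Wed  2235: Sun/Thu  2236: Tue/Fri  2237: Wed/Sun  2238: Thu/Mon  2239: Fri/Tue  2240: Sun/Wed  2241: Mon/Fri ✓  2242: Tue/Sat  2243: Wed/Sun  2244: Fri/Mon  2245: Sat/Wed  2246: Sun/Thu
Both conditions hold in: 2213, 2219, 2230, 2241 — 4.

4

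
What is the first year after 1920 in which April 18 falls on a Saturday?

From one year to the next, a fixed date's weekday advances by 1, or by 2 when a Feb 29 lies between the two dates.
1920: April 18 is Sunday.
1921: Monday (+1)
1922: Tuesday (+1)
1923: Wednesday (+1)
1924: Friday (+2)
1925: Saturday (+1)
April 18 falls on a Saturday in 1925.

1925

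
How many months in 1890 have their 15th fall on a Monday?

2

Check the 15th of each month of 1890: Jan 15: Wed, Feb 15: Sat, Mar 15: Sat, Apr 15: Tue, May 15: Thu, Jun 15: Sun, Jul 15: Tue, Aug 15: Fri, Sep 15: Mon, Oct 15: Wed, Nov 15: Sat, Dec 15: Mon.
Monday occurs in September, December — 2 months.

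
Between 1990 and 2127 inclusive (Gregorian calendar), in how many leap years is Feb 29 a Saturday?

5

Leap years in 1990–2127: 33 of them.
Feb 29 weekday advances by 5 (mod 7) from one leap year to the next four years later (or differs when a century non-leap intervenes).
Leap-day weekdays: 1992:Sat✓ 1996:Thu 2000:Tue 2004:Sun 2008:Fri 2012:Wed 2016:Mon 2020:Sat✓ 2024:Thu 2028:Tue 2032:Sun 2036:Fri 2040:Wed …(7 more)… 2072:Mon 2076:Sat✓ 2080:Thu 2084:Tue 2088:Sun 2092:Fri 2096:Wed 2104:Fri 2108:Wed 2112:Mon 2116:Sat✓ 2120:Thu 2124:Tue
Saturday: 1992, 2020, 2048, 2076, 2116 → 5.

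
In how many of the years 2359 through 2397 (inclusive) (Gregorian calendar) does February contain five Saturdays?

February has 28 days (29 in leap years); it has five Saturdays when Saturday falls among the first (month-length − 28) days — i.e. when February 1 is Saturday in a leap year (never in a common year).
February 1 by year: 2359:Sun 2360:Mon 2361:Wed 2362:Thu 2363:Fri 2364:Sat✓ 2365:Mon 2366:Tue 2367:Wed 2368:Thu 2369:Sat 2370:Sun 2371:Mon 2372:Tue 2373:Thu …(9 more)… 2383:Tue 2384:Wed 2385:Fri 2386:Sat 2387:Sun 2388:Mon 2389:Wed 2390:Thu 2391:Fri 2392:Sat✓ 2393:Mon 2394:Tue 2395:Wed 2396:Thu 2397:Sat
Years with five Saturdays: 2364, 2392 → 2.

2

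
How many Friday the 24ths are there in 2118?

1

Check the 24th of each month of 2118: Jan 24: Mon, Feb 24: Thu, Mar 24: Thu, Apr 24: Sun, May 24: Tue, Jun 24: Fri, Jul 24: Sun, Aug 24: Wed, Sep 24: Sat, Oct 24: Mon, Nov 24: Thu, Dec 24: Sat.
Friday occurs in June — 1 month.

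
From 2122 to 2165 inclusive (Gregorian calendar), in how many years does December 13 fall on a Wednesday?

6

Track December 13's weekday year by year (advancing +1, or +2 across a Feb 29):
  2122: Sun  2123: Mon (+1)  2124: Wed (+2) ✓  2125: Thu (+1)  2126: Fri (+1)
  2127: Sat (+1)  2128: Mon (+2)  2129: Tue (+1)  2130: Wed (+1) ✓  2131: Thu (+1)
  2132: Sat (+2)  2133: Sun (+1)  2134: Mon (+1)  2135: Tue (+1)  … (16 more years) …
  2152: Wed (+2) ✓  2153: Thu (+1)  2154: Fri (+1)  2155: Sat (+1)  2156: Mon (+2)
  2157: Tue (+1)  2158: Wed (+1) ✓  2159: Thu (+1)  2160: Sat (+2)  2161: Sun (+1)
  2162: Mon (+1)  2163: Tue (+1)  2164: Thu (+2)  2165: Fri (+1)
Wednesday years: 2124, 2130, 2141, 2147, 2152, 2158 — 6 in total.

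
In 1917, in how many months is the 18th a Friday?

1

Check the 18th of each month of 1917: Jan 18: Thu, Feb 18: Sun, Mar 18: Sun, Apr 18: Wed, May 18: Fri, Jun 18: Mon, Jul 18: Wed, Aug 18: Sat, Sep 18: Tue, Oct 18: Thu, Nov 18: Sun, Dec 18: Tue.
Friday occurs in May — 1 month.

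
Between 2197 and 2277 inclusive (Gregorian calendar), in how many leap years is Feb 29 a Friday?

Leap years in 2197–2277: 19 of them.
Feb 29 weekday advances by 5 (mod 7) from one leap year to the next four years later (or differs when a century non-leap intervenes).
Leap-day weekdays: 2204:Wed 2208:Mon 2212:Sat 2216:Thu 2220:Tue 2224:Sun 2228:Fri✓ 2232:Wed 2236:Mon 2240:Sat 2244:Thu 2248:Tue 2252:Sun 2256:Fri✓ 2260:Wed 2264:Mon 2268:Sat 2272:Thu 2276:Tue
Friday: 2228, 2256 → 2.

2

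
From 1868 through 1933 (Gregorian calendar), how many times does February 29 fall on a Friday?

Leap years in 1868–1933: 16 of them.
Feb 29 weekday advances by 5 (mod 7) from one leap year to the next four years later (or differs when a century non-leap intervenes).
Leap-day weekdays: 1868:Sat 1872:Thu 1876:Tue 1880:Sun 1884:Fri✓ 1888:Wed 1892:Mon 1896:Sat 1904:Mon 1908:Sat 1912:Thu 1916:Tue 1920:Sun 1924:Fri✓ 1928:Wed 1932:Mon
Friday: 1884, 1924 → 2.

2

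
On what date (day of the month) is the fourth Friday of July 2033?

22

July 1, 2033 is a Friday, so the first Friday is the 1st.
The fourth Friday is 1 + 21 = 22.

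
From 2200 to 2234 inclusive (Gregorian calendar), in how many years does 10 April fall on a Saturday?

5

Track 10 April's weekday year by year (advancing +1, or +2 across a Feb 29):
  2200: Thu  2201: Fri (+1)  2202: Sat (+1) ✓  2203: Sun (+1)  2204: Tue (+2)
  2205: Wed (+1)  2206: Thu (+1)  2207: Fri (+1)  2208: Sun (+2)  2209: Mon (+1)
  2210: Tue (+1)  2211: Wed (+1)  2212: Fri (+2)  2213: Sat (+1) ✓  … (7 more years) …
  2221: Tue (+1)  2222: Wed (+1)  2223: Thu (+1)  2224: Sat (+2) ✓  2225: Sun (+1)
  2226: Mon (+1)  2227: Tue (+1)  2228: Thu (+2)  2229: Fri (+1)  2230: Sat (+1) ✓
  2231: Sun (+1)  2232: Tue (+2)  2233: Wed (+1)  2234: Thu (+1)
Saturday years: 2202, 2213, 2219, 2224, 2230 — 5 in total.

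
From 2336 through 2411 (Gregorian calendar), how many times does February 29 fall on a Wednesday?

Leap years in 2336–2411: 19 of them.
Feb 29 weekday advances by 5 (mod 7) from one leap year to the next four years later (or differs when a century non-leap intervenes).
Leap-day weekdays: 2336:Sat 2340:Thu 2344:Tue 2348:Sun 2352:Fri 2356:Wed✓ 2360:Mon 2364:Sat 2368:Thu 2372:Tue 2376:Sun 2380:Fri 2384:Wed✓ 2388:Mon 2392:Sat 2396:Thu 2400:Tue 2404:Sun 2408:Fri
Wednesday: 2356, 2384 → 2.

2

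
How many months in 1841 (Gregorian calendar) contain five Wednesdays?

4

A month of length L has five Wednesdays iff its first Wednesday is on day ≤ L−28 (so day 1–3 in a 31-day month, 1–2 in a 30-day month, day 1 in a leap February).
Checking each month of 1841: Jan starts Fri (31d); Feb starts Mon (28d); Mar starts Mon (31d) ✓; Apr starts Thu (30d); May starts Sat (31d); Jun starts Tue (30d) ✓; Jul starts Thu (31d); Aug starts Sun (31d); Sep starts Wed (30d) ✓; Oct starts Fri (31d); Nov starts Mon (30d); Dec starts Wed (31d) ✓.
Five-Wednesday months: March, June, September, December → 4.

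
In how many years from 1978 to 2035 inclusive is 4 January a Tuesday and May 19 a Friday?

2

Check each year's weekday for 4 January and May 19:
  1978: Wed/Fri  1979: Thu/Sat  1980: Fri/Mon  1981: Sun/Tue  1982: Mon/Wed  1983: Tue/Thu  1984: Wed/Sat  1985: Fri/Sun  1986: Sat/Mon  1987: Sun/Tue  1988: Mon/Thu  1989: Wed/Fri  1990: Thu/Sat  1991: Fri/Sun  …(30 more)…  2022: Tue/Thu  2023: Wed/Fri  2024: Thu/Sun  2025: Sat/Mon  2026: Sun/Tue  2027: Mon/Wed  2028: Tue/Fri ✓  2029: Thu/Sat  2030: Fri/Sun  2031: Sat/Mon  2032: Sun/Wed  2033: Tue/Thu  2034: Wed/Fri  2035: Thu/Sat
Both conditions hold in: 2000, 2028 — 2.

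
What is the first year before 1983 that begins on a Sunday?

1978

Jan 1 advances by 2 weekdays after a leap year and by 1 after a common year.
1983: Jan 1 is Saturday.
1982: Friday
1981: Thursday
1980: Tuesday (leap)
1979: Monday
1978: Sunday
1978 begins on a Sunday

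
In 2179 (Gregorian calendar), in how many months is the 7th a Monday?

Check the 7th of each month of 2179: Jan 7: Thu, Feb 7: Sun, Mar 7: Sun, Apr 7: Wed, May 7: Fri, Jun 7: Mon, Jul 7: Wed, Aug 7: Sat, Sep 7: Tue, Oct 7: Thu, Nov 7: Sun, Dec 7: Tue.
Monday occurs in June — 1 month.

1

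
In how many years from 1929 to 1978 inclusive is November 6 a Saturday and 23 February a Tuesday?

Check each year's weekday for November 6 and 23 February:
  1929: Wed/Sat  1930: Thu/Sun  1931: Fri/Mon  1932: Sun/Tue  1933: Mon/Thu  1934: Tue/Fri  1935: Wed/Sat  1936: Fri/Sun  1937: Sat/Tue ✓  1938: Sun/Wed  1939: Mon/Thu  1940: Wed/Fri  1941: Thu/Sun  1942: Fri/Mon  …(22 more)…  1965: Sat/Tue ✓  1966: Sun/Wed  1967: Mon/Thu  1968: Wed/Fri  1969: Thu/Sun  1970: Fri/Mon  1971: Sat/Tue ✓  1972: Mon/Wed  1973: Tue/Fri  1974: Wed/Sat  1975: Thu/Sun  1976: Sat/Mon  1977: Sun/Wed  1978: Mon/Thu
Both conditions hold in: 1937, 1943, 1954, 1965, 1971 — 5.

5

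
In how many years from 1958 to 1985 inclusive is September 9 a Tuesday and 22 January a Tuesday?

Check each year's weekday for September 9 and 22 January:
  1958: Tue/Wed  1959: Wed/Thu  1960: Fri/Fri  1961: Sat/Sun  1962: Sun/Mon  1963: Mon/Tue  1964: Wed/Wed  1965: Thu/Fri  1966: Fri/Sat  1967: Sat/Sun  1968: Mon/Mon  1969: Tue/Wed  1970: Wed/Thu  1971: Thu/Fri  1972: Sat/Sat  1973: Sun/Mon  1974: Mon/Tue  1975: Tue/Wed  1976: Thu/Thu  1977: Fri/Sat  1978: Sat/Sun  1979: Sun/Mon  1980: Tue/Tue ✓  1981: Wed/Thu  1982: Thu/Fri  1983: Fri/Sat  1984: Sun/Sun  1985: Mon/Tue
Both conditions hold in: 1980 — 1.

1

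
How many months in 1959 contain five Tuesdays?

4

A month of length L has five Tuesdays iff its first Tuesday is on day ≤ L−28 (so day 1–3 in a 31-day month, 1–2 in a 30-day month, day 1 in a leap February).
Checking each month of 1959: Jan starts Thu (31d); Feb starts Sun (28d); Mar starts Sun (31d) ✓; Apr starts Wed (30d); May starts Fri (31d); Jun starts Mon (30d) ✓; Jul starts Wed (31d); Aug starts Sat (31d); Sep starts Tue (30d) ✓; Oct starts Thu (31d); Nov starts Sun (30d); Dec starts Tue (31d) ✓.
Five-Tuesday months: March, June, September, December → 4.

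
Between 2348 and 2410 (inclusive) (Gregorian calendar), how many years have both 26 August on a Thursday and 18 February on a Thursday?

Check each year's weekday for 26 August and 18 February:
  2348: Thu/Wed  2349: Fri/Fri  2350: Sat/Sat  2351: Sun/Sun  2352: Tue/Mon  2353: Wed/Wed  2354: Thu/Thu ✓  2355: Fri/Fri  2356: Sun/Sat  2357: Mon/Mon  2358: Tue/Tue  2359: Wed/Wed  2360: Fri/Thu  2361: Sat/Sat  …(35 more)…  2397: Tue/Tue  2398: Wed/Wed  2399: Thu/Thu ✓  2400: Sat/Fri  2401: Sun/Sun  2402: Mon/Mon  2403: Tue/Tue  2404: Thu/Wed  2405: Fri/Fri  2406: Sat/Sat  2407: Sun/Sun  2408: Tue/Mon  2409: Wed/Wed  2410: Thu/Thu ✓
Both conditions hold in: 2354, 2365, 2371, 2382, 2393, 2399, 2410 — 7.

7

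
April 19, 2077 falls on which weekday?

January 1, 2077 is a Friday.
April 19 is day 109 of the year, i.e. 108 days after Jan 1.
108 mod 7 = 3, so advance 3 weekdays from Friday: Monday.

Monday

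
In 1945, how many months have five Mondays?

A month of length L has five Mondays iff its first Monday is on day ≤ L−28 (so day 1–3 in a 31-day month, 1–2 in a 30-day month, day 1 in a leap February).
Checking each month of 1945: Jan starts Mon (31d) ✓; Feb starts Thu (28d); Mar starts Thu (31d); Apr starts Sun (30d) ✓; May starts Tue (31d); Jun starts Fri (30d); Jul starts Sun (31d) ✓; Aug starts Wed (31d); Sep starts Sat (30d); Oct starts Mon (31d) ✓; Nov starts Thu (30d); Dec starts Sat (31d) ✓.
Five-Monday months: January, April, July, October, December → 5.

5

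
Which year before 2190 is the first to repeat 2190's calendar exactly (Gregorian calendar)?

2179

Two years share a calendar iff Jan 1 falls on the same weekday and both are leap or both are common. 2190: Jan 1 is Friday, common year.
2189: Jan 1 Thursday, common
2188: Jan 1 Tuesday, leap
2187: Jan 1 Monday, common
2186: Jan 1 Sunday, common
2185: Jan 1 Saturday, common
2184: Jan 1 Thursday, leap
2183: Jan 1 Wednesday, common
2182: Jan 1 Tuesday, common
2181: Jan 1 Monday, common
2180: Jan 1 Saturday, leap
2179: Jan 1 Friday, common
2179 matches on both conditions.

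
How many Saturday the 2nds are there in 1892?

3

Check the 2nd of each month of 1892: Jan 2: Sat, Feb 2: Tue, Mar 2: Wed, Apr 2: Sat, May 2: Mon, Jun 2: Thu, Jul 2: Sat, Aug 2: Tue, Sep 2: Fri, Oct 2: Sun, Nov 2: Wed, Dec 2: Fri.
Saturday occurs in January, April, July — 3 months.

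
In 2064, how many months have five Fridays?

A month of length L has five Fridays iff its first Friday is on day ≤ L−28 (so day 1–3 in a 31-day month, 1–2 in a 30-day month, day 1 in a leap February).
Checking each month of 2064: Jan starts Tue (31d); Feb starts Fri (29d) ✓; Mar starts Sat (31d); Apr starts Tue (30d); May starts Thu (31d) ✓; Jun starts Sun (30d); Jul starts Tue (31d); Aug starts Fri (31d) ✓; Sep starts Mon (30d); Oct starts Wed (31d) ✓; Nov starts Sat (30d); Dec starts Mon (31d).
Five-Friday months: February, May, August, October → 4.

4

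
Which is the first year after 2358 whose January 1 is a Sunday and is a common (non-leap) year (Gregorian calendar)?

Jan 1 advances by 2 weekdays after a leap year and by 1 after a common year.
2358: Jan 1 is Wednesday.
2359: Thursday
2360: Friday (leap)
2361: Sunday
2361 begins on a Sunday and is a common year.

2361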